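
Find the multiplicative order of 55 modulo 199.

ord(55) | φ(199) = 199 − 1 = 198 = 2 · 3^2 · 11.
Divisors of 198: 1, 2, 3, 6, 9, 11, 18, 22, 33, 66, 99, 198.
Evaluate successive powers at the divisors of 198:
55^1 ≡ 55 (mod 199)
55^2 ≡ 40 (mod 199)
55^3 ≡ 11 (mod 199)
55^6 ≡ 121 (mod 199)
55^9 ≡ 137 (mod 199)
55^11 ≡ 107 (mod 199)
55^18 ≡ 63 (mod 199)
55^22 ≡ 106 (mod 199)
55^33 ≡ 198 (mod 199)
55^66 ≡ 1 (mod 199) ✓
Hence ord(55) = 66.

66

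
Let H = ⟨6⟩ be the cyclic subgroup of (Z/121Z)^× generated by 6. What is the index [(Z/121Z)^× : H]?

ord(6) | φ(121) = φ(11^2) = 11·(11−1) = 110 = 2 · 5 · 11.
Divisors of 110: 1, 2, 5, 10, 11, 22, 55, 110.
Compute 6^d (mod 121) for the divisors d until we hit 1:
6^1 ≡ 6
6^2 ≡ 36
6^5 ≡ 32
6^10 ≡ 56
6^11 ≡ 94
6^22 ≡ 3
6^55 ≡ 120
6^110 ≡ 1
So ord_121(6) = 110, hence |⟨6⟩| = 110.
Index = |(Z/121Z)^×| / |⟨6⟩| = 110 / 110 = 1.

1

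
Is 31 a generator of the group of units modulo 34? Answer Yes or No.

Yes

φ(34) = φ(2)·φ(17) = 1·16 = 16 = 2^4.
Test 31^(16/q) mod 34 for each prime factor q of 16:
31^8 ≡ 33 (mod 34)  [q = 2: ≢ 1 ✓]
All checks pass, so 31 has order 16 and is a primitive root modulo 34.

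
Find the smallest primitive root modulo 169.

2

φ(169) = φ(13^2) = 13·(13−1) = 156 = 2^2 · 3 · 13.
Test candidates g = 2, 3, … against the prime factors q ∈ {2, 3, 13} of φ(169): g is a generator iff g^(156/q) ≢ 1 for every such q.
g = 2: 2^78 ≡ 168; 2^52 ≡ 146; 2^12 ≡ 40 — none is 1, so 2 is a primitive root.
So 2 is the smallest generator of (Z/169Z)^×.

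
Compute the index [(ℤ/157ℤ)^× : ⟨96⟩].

1

The order of 96 must divide φ(157) = 157 − 1 = 156 = 2^2 · 3 · 13.
Divisors of 156: 1, 2, 3, 4, 6, 12, 13, 26, 39, 52, 78, 156.
Compute 96^d (mod 157) for the divisors d until we hit 1:
96^1 ≡ 96 (mod 157)
96^2 ≡ 110 (mod 157)
96^3 ≡ 41 (mod 157)
96^4 ≡ 11 (mod 157)
96^6 ≡ 111 (mod 157)
96^12 ≡ 75 (mod 157)
96^13 ≡ 135 (mod 157)
96^26 ≡ 13 (mod 157)
96^39 ≡ 28 (mod 157)
96^52 ≡ 12 (mod 157)
96^78 ≡ 156 (mod 157)
96^156 ≡ 1 (mod 157) ✓
So ord_157(96) = 156, hence |⟨96⟩| = 156.
The index is φ(157) / ord(96) = 156 / 156 = 1.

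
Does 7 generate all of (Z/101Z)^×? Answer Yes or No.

Yes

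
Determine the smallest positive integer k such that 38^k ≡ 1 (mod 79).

13

The order of 38 must divide φ(79) = 79 − 1 = 78 = 2 · 3 · 13.
Divisors of 78: 1, 2, 3, 6, 13, 26, 39, 78.
Check 38^d mod 79 for each divisor in increasing order:
38^1 ≡ 38
38^2 ≡ 22
38^3 ≡ 46
38^6 ≡ 62
38^13 ≡ 1
So ord_79(38) = 13.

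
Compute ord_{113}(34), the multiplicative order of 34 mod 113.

112

ord(34) | φ(113) = 113 − 1 = 112 = 2^4 · 7.
Divisors of 112: 1, 2, 4, 7, 8, 14, 16, 28, 56, 112.
Evaluate successive powers at the divisors of 112:
34^1 ≡ 34
34^2 ≡ 26
34^4 ≡ 111
34^7 ≡ 40
34^8 ≡ 4
34^14 ≡ 18
34^16 ≡ 16
34^28 ≡ 98
34^56 ≡ 112
34^112 ≡ 1
Therefore the multiplicative order of 34 modulo 113 is 112.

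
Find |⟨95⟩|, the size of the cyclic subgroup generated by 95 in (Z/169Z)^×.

78

The order of 95 must divide φ(169) = φ(13^2) = 13·(13−1) = 156 = 2^2 · 3 · 13.
Divisors of 156: 1, 2, 3, 4, 6, 12, 13, 26, 39, 52, 78, 156.
Test each divisor d:
95^1 ≡ 95 (mod 169)
95^2 ≡ 68 (mod 169)
95^3 ≡ 38 (mod 169)
95^4 ≡ 61 (mod 169)
95^6 ≡ 92 (mod 169)
95^12 ≡ 14 (mod 169)
95^13 ≡ 147 (mod 169)
95^26 ≡ 146 (mod 169)
95^39 ≡ 168 (mod 169)
95^52 ≡ 22 (mod 169)
95^78 ≡ 1 (mod 169) ✓
So ord_169(95) = 78.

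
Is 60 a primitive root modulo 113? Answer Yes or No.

No

φ(113) = 113 − 1 = 112 = 2^4 · 7.
60 is a primitive root mod 113 iff 60^(φ(113)/q) ≢ 1 for every prime q | φ(113), i.e. q ∈ {2, 7}.
60^56 ≡ 1 (mod 113)  [q = 2: ≡ 1 ✗]
60^16 ≡ 16 (mod 113)  [q = 7: ≢ 1 ✓]
The check at q = 2 fails, so 60 generates a proper subgroup.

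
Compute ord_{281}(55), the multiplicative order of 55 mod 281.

280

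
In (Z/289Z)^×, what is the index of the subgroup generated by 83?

2

The order of 83 must divide φ(289) = φ(17^2) = 17·(17−1) = 272 = 2^4 · 17.
Divisors of 272: 1, 2, 4, 8, 16, 17, 34, 68, 136, 272.
Compute 83^d (mod 289) for the divisors d until we hit 1:
83^1 ≡ 83
83^2 ≡ 242
83^4 ≡ 186
83^8 ≡ 205
83^16 ≡ 120
83^17 ≡ 134
83^34 ≡ 38
83^68 ≡ 288
83^136 ≡ 1
So ord_289(83) = 136, hence |⟨83⟩| = 136.
The index is φ(289) / ord(83) = 272 / 136 = 2.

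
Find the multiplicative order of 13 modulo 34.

Since 13 ∈ (Z/34Z)^×, its order divides φ(34) = φ(2)·φ(17) = 1·16 = 16 = 2^4.
Divisors of 16: 1, 2, 4, 8, 16.
Check 13^d mod 34 for each divisor in increasing order:
13^1 ≡ 13 (mod 34)
13^2 ≡ 33 (mod 34)
13^4 ≡ 1 (mod 34) ✓
The smallest such exponent is 4, so the order of 13 is 4.

4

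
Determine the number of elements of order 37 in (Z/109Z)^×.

φ(109) = 109 − 1 = 108 = 2^2 · 3^3.
Since (Z/109Z)^× is cyclic of order 108, the number of elements of order d is φ(d) when d | 108 and 0 otherwise.
Here 108 is not a multiple of 37, so there are no elements of order 37.

0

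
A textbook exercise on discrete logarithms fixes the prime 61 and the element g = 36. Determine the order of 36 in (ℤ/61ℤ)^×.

The order of 36 must divide φ(61) = 61 − 1 = 60 = 2^2 · 3 · 5.
Divisors of 60: 1, 2, 3, 4, 5, 6, 10, 12, 15, 20, 30, 60.
Evaluate successive powers at the divisors of 60:
36^1 ≡ 36
36^2 ≡ 15
36^3 ≡ 52
36^4 ≡ 42
36^5 ≡ 48
36^6 ≡ 20
36^10 ≡ 47
36^12 ≡ 34
36^15 ≡ 60
36^20 ≡ 13
36^30 ≡ 1
Hence ord(36) = 30.

30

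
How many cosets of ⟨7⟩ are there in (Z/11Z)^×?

ord(7) | φ(11) = 11 − 1 = 10 = 2 · 5.
Divisors of 10: 1, 2, 5, 10.
Compute 7^d (mod 11) for the divisors d until we hit 1:
7^1 ≡ 7 (mod 11)
7^2 ≡ 5 (mod 11)
7^5 ≡ 10 (mod 11)
7^10 ≡ 1 (mod 11) ✓
Thus |⟨7⟩| = ord(7) = 10.
[(Z/11Z)^× : ⟨7⟩] = 10/10 = 1.

1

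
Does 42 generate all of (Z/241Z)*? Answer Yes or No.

Yes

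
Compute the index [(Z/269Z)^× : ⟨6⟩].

2

Since 6 ∈ (Z/269Z)^×, its order divides φ(269) = 269 − 1 = 268 = 2^2 · 67.
Divisors of 268: 1, 2, 4, 67, 134, 268.
Evaluate successive powers at the divisors of 268:
6^1 ≡ 6 (mod 269)
6^2 ≡ 36 (mod 269)
6^4 ≡ 220 (mod 269)
6^67 ≡ 268 (mod 269)
6^134 ≡ 1 (mod 269) ✓
Thus |⟨6⟩| = ord(6) = 134.
Index = |(Z/269Z)^×| / |⟨6⟩| = 268 / 134 = 2.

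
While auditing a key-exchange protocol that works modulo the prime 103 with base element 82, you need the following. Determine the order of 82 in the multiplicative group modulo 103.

51

ord(82) | φ(103) = 103 − 1 = 102 = 2 · 3 · 17.
Divisors of 102: 1, 2, 3, 6, 17, 34, 51, 102.
Evaluate successive powers at the divisors of 102:
82^1 ≡ 82 (mod 103)
82^2 ≡ 29 (mod 103)
82^3 ≡ 9 (mod 103)
82^6 ≡ 81 (mod 103)
82^17 ≡ 46 (mod 103)
82^34 ≡ 56 (mod 103)
82^51 ≡ 1 (mod 103) ✓
Therefore the multiplicative order of 82 modulo 103 is 51.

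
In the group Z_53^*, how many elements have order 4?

φ(53) = 53 − 1 = 52 = 2^2 · 13.
In a cyclic group of order 52, there are φ(d) elements of order d for each divisor d of 52, and zero for non-divisors.
4 = 2^2 divides 52, and φ(4) = 2.

2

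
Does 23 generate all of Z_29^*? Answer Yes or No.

φ(29) = 29 − 1 = 28 = 2^2 · 7.
Test 23^(28/q) mod 29 for each prime factor q of 28:
23^14 ≡ 1 (mod 29)  [q = 2: ≡ 1 ✗]
23^4 ≡ 20 (mod 29)  [q = 7: ≢ 1 ✓]
23^14 ≡ 1 shows ord(23) | 14, strictly less than φ(29); not a primitive root.

No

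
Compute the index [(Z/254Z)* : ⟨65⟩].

1

By Lagrange's theorem, ord_254(65) divides φ(254) = φ(2)·φ(127) = 1·126 = 126 = 2 · 3^2 · 7.
Divisors of 126: 1, 2, 3, 6, 7, 9, 14, 18, 21, 42, 63, 126.
Evaluate successive powers at the divisors of 126:
65^1 ≡ 65
65^2 ≡ 161
65^3 ≡ 51
65^6 ≡ 61
65^7 ≡ 155
65^9 ≡ 63
65^14 ≡ 149
65^18 ≡ 159
65^21 ≡ 235
65^42 ≡ 107
65^63 ≡ 253
65^126 ≡ 1
Thus |⟨65⟩| = ord(65) = 126.
The index is φ(254) / ord(65) = 126 / 126 = 1.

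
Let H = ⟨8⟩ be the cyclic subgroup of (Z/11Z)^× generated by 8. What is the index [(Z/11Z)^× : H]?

1

Since 8 ∈ (Z/11Z)^×, its order divides φ(11) = 11 − 1 = 10 = 2 · 5.
Divisors of 10: 1, 2, 5, 10.
Compute 8^d (mod 11) for the divisors d until we hit 1:
8^1 ≡ 8 (mod 11)
8^2 ≡ 9 (mod 11)
8^5 ≡ 10 (mod 11)
8^10 ≡ 1 (mod 11) ✓
The order of 8 is 10, so the subgroup it generates has 10 elements.
The index is φ(11) / ord(8) = 10 / 10 = 1.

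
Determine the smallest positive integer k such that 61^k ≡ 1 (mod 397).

The order of 61 must divide φ(397) = 397 − 1 = 396 = 2^2 · 3^2 · 11.
Divisors of 396: 1, 2, 3, 4, 6, 9, 11, 12, 18, 22, 33, 36, 44, 66, 99, 132, 198, 396.
Compute 61^d (mod 397) for the divisors d until we hit 1:
61^1 ≡ 61
61^2 ≡ 148
61^3 ≡ 294
61^4 ≡ 69
61^6 ≡ 287
61^9 ≡ 214
61^11 ≡ 309
61^12 ≡ 190
61^18 ≡ 141
61^22 ≡ 201
61^33 ≡ 177
61^36 ≡ 31
61^44 ≡ 304
61^66 ≡ 363
61^99 ≡ 334
61^132 ≡ 362
61^198 ≡ 396
61^396 ≡ 1
So ord_397(61) = 396.

396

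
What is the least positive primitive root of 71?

φ(71) = 71 − 1 = 70 = 2 · 5 · 7.
Test candidates g = 2, 3, … against the prime factors q ∈ {2, 5, 7} of φ(71): g is a generator iff g^(70/q) ≢ 1 for every such q.
g = 2: 2^35 ≡ 1 — hits 1, so not a primitive root.
g = 3: 3^35 ≡ 1 — hits 1, so not a primitive root.
g = 4: 4^35 ≡ 1 — hits 1, so not a primitive root.
g = 5: 5^35 ≡ 1 — hits 1, so not a primitive root.
g = 6: 6^35 ≡ 1 — hits 1, so not a primitive root.
g = 7: 7^35 ≡ 70; 7^14 ≡ 54; 7^10 ≡ 45 — none is 1, so 7 is a primitive root.
Hence the least primitive root of 71 is 7.

7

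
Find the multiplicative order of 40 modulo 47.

ord(40) | φ(47) = 47 − 1 = 46 = 2 · 23.
Divisors of 46: 1, 2, 23, 46.
Evaluate successive powers at the divisors of 46:
40^1 ≡ 40 (mod 47)
40^2 ≡ 2 (mod 47)
40^23 ≡ 46 (mod 47)
40^46 ≡ 1 (mod 47) ✓
Hence ord(40) = 46.

46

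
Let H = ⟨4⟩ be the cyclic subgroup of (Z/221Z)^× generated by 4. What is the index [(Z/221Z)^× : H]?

ord(4) | φ(221) = φ(13·17) = (13−1)·(17−1) = 12·16 = 192 = 2^6 · 3.
Divisors of 192: 1, 2, 3, 4, 6, 8, 12, 16, 24, 32, 48, 64, 96, 192.
Check 4^d mod 221 for each divisor in increasing order:
4^1 ≡ 4
4^2 ≡ 16
4^3 ≡ 64
4^4 ≡ 35
4^6 ≡ 118
4^8 ≡ 120
4^12 ≡ 1
Thus |⟨4⟩| = ord(4) = 12.
The index is φ(221) / ord(4) = 192 / 12 = 16.

16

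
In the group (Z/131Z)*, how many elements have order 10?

4

φ(131) = 131 − 1 = 130 = 2 · 5 · 13.
In a cyclic group of order 130, there are φ(d) elements of order d for each divisor d of 130, and zero for non-divisors.
10 = 2 · 5 divides 130, and φ(10) = 4.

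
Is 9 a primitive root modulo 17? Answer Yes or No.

φ(17) = 17 − 1 = 16 = 2^4.
9 is a primitive root mod 17 iff 9^(φ(17)/q) ≢ 1 for every prime q | φ(17), i.e. q ∈ {2}.
9^8 ≡ 1 (mod 17)  [q = 2: ≡ 1 ✗]
9^8 ≡ 1 shows ord(9) | 8, strictly less than φ(17); not a primitive root.

No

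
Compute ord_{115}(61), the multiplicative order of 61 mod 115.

22

The order of 61 must divide φ(115) = φ(5·23) = (5−1)·(23−1) = 4·22 = 88 = 2^3 · 11.
Divisors of 88: 1, 2, 4, 8, 11, 22, 44, 88.
Test each divisor d:
61^1 ≡ 61 (mod 115)
61^2 ≡ 41 (mod 115)
61^4 ≡ 71 (mod 115)
61^8 ≡ 96 (mod 115)
61^11 ≡ 91 (mod 115)
61^22 ≡ 1 (mod 115) ✓
So ord_115(61) = 22.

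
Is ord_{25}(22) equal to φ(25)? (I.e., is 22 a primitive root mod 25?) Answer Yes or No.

Yes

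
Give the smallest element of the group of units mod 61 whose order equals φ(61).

2

φ(61) = 61 − 1 = 60 = 2^2 · 3 · 5.
Test candidates g = 2, 3, … against the prime factors q ∈ {2, 3, 5} of φ(61): g is a generator iff g^(60/q) ≢ 1 for every such q.
g = 2: 2^30 ≡ 60; 2^20 ≡ 47; 2^12 ≡ 9 — none is 1, so 2 is a primitive root.
So 2 is the smallest generator of (Z/61Z)^×.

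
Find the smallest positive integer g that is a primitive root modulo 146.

5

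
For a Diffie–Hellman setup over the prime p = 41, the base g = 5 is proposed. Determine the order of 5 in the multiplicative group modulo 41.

20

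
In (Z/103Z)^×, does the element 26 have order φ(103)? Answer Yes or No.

No

φ(103) = 103 − 1 = 102 = 2 · 3 · 17.
It suffices to check that the order of 26 is not a proper divisor of 102: compute 26^(102/q) for q ∈ {2, 3, 17}.
26^51 ≡ 1 (mod 103)  [q = 2: ≡ 1 ✗]
26^34 ≡ 46 (mod 103)  [q = 3: ≢ 1 ✓]
26^6 ≡ 30 (mod 103)  [q = 17: ≢ 1 ✓]
26^51 ≡ 1 shows ord(26) | 51, strictly less than φ(103); not a primitive root.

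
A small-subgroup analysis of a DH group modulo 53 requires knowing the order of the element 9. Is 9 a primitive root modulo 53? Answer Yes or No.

φ(53) = 53 − 1 = 52 = 2^2 · 13.
9 is a primitive root mod 53 iff 9^(φ(53)/q) ≢ 1 for every prime q | φ(53), i.e. q ∈ {2, 13}.
9^26 ≡ 1 (mod 53)  [q = 2: ≡ 1 ✗]
9^4 ≡ 42 (mod 53)  [q = 13: ≢ 1 ✓]
9^26 ≡ 1 shows ord(9) | 26, strictly less than φ(53); not a primitive root.

No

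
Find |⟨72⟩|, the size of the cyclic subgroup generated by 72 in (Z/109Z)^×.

108

ord(72) | φ(109) = 109 − 1 = 108 = 2^2 · 3^3.
Divisors of 108: 1, 2, 3, 4, 6, 9, 12, 18, 27, 36, 54, 108.
Test each divisor d:
72^1 ≡ 72
72^2 ≡ 61
72^3 ≡ 32
72^4 ≡ 15
72^6 ≡ 43
72^9 ≡ 68
72^12 ≡ 105
72^18 ≡ 46
72^27 ≡ 76
72^36 ≡ 45
72^54 ≡ 108
72^108 ≡ 1
So ord_109(72) = 108.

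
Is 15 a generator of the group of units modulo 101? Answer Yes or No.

Yes

φ(101) = 101 − 1 = 100 = 2^2 · 5^2.
Test 15^(100/q) mod 101 for each prime factor q of 100:
15^50 ≡ 100 (mod 101)  [q = 2: ≢ 1 ✓]
15^20 ≡ 87 (mod 101)  [q = 5: ≢ 1 ✓]
All checks pass, so 15 has order 100 and is a primitive root modulo 101.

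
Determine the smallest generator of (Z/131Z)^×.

φ(131) = 131 − 1 = 130 = 2 · 5 · 13.
g is a primitive root iff g^(130/q) ≢ 1 (mod 131) for each prime q ∈ {2, 5, 13}.
g = 2: 2^65 ≡ 130; 2^26 ≡ 53; 2^10 ≡ 107 — none is 1, so 2 is a primitive root.
Hence the least primitive root of 131 is 2.

2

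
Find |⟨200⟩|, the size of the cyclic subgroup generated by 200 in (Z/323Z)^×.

The order of 200 must divide φ(323) = φ(17·19) = (17−1)·(19−1) = 16·18 = 288 = 2^5 · 3^2.
Divisors of 288: 1, 2, 3, 4, 6, 8, 9, 12, 16, 18, 24, 32, 36, 48, 72, 96, 144, 288.
Test each divisor d:
200^1 ≡ 200 (mod 323)
200^2 ≡ 271 (mod 323)
200^3 ≡ 259 (mod 323)
200^4 ≡ 120 (mod 323)
200^6 ≡ 220 (mod 323)
200^8 ≡ 188 (mod 323)
200^9 ≡ 132 (mod 323)
200^12 ≡ 273 (mod 323)
200^16 ≡ 137 (mod 323)
200^18 ≡ 305 (mod 323)
200^24 ≡ 239 (mod 323)
200^32 ≡ 35 (mod 323)
200^36 ≡ 1 (mod 323) ✓
So ord_323(200) = 36.

36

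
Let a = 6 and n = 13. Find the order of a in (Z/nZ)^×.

12

ord(6) | φ(13) = 13 − 1 = 12 = 2^2 · 3.
Divisors of 12: 1, 2, 3, 4, 6, 12.
Evaluate successive powers at the divisors of 12:
6^1 ≡ 6 (mod 13)
6^2 ≡ 10 (mod 13)
6^3 ≡ 8 (mod 13)
6^4 ≡ 9 (mod 13)
6^6 ≡ 12 (mod 13)
6^12 ≡ 1 (mod 13) ✓
The smallest such exponent is 12, so the order of 6 is 12.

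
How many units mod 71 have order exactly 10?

φ(71) = 71 − 1 = 70 = 2 · 5 · 7.
Since (Z/71Z)^× is cyclic of order 70, the number of elements of order d is φ(d) when d | 70 and 0 otherwise.
10 = 2 · 5 divides 70, and φ(10) = 4.

4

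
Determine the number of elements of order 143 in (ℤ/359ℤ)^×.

0

φ(359) = 359 − 1 = 358 = 2 · 179.
(Z/359Z)^× is cyclic (|G| = 358); a cyclic group of order m has exactly φ(d) elements of each order d | m, and none otherwise.
Since 143 ∤ 358, the count is 0.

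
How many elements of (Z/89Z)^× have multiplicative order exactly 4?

2

φ(89) = 89 − 1 = 88 = 2^3 · 11.
Since (Z/89Z)^× is cyclic of order 88, the number of elements of order d is φ(d) when d | 88 and 0 otherwise.
4 = 2^2 divides 88, and φ(4) = 2.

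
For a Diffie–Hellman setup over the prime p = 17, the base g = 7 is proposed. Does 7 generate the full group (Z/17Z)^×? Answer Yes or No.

Yes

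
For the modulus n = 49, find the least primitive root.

3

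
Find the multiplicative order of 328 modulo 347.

173

ord(328) | φ(347) = 347 − 1 = 346 = 2 · 173.
Divisors of 346: 1, 2, 173, 346.
Test each divisor d:
328^1 ≡ 328
328^2 ≡ 14
328^173 ≡ 1
Therefore the multiplicative order of 328 modulo 347 is 173.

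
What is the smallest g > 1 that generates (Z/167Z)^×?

φ(167) = 167 − 1 = 166 = 2 · 83.
g is a primitive root iff g^(166/q) ≢ 1 (mod 167) for each prime q ∈ {2, 83}.
g = 2: 2^83 ≡ 1 — hits 1, so not a primitive root.
g = 3: 3^83 ≡ 1 — hits 1, so not a primitive root.
g = 4: 4^83 ≡ 1 — hits 1, so not a primitive root.
g = 5: 5^83 ≡ 166; 5^2 ≡ 25 — none is 1, so 5 is a primitive root.
So 5 is the smallest generator of (Z/167Z)^×.

5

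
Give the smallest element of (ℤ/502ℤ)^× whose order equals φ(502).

11

φ(502) = φ(2)·φ(251) = 1·250 = 250 = 2 · 5^3.
Test candidates g = 2, 3, … against the prime factors q ∈ {2, 5} of φ(502): g is a generator iff g^(250/q) ≢ 1 for every such q.
g = 2: gcd(2, 502) = 2 > 1, not a unit — skip.
g = 3: 3^125 ≡ 1 — hits 1, so not a primitive root.
g = 4: gcd(4, 502) = 2 > 1, not a unit — skip.
g = 5: 5^125 ≡ 1 — hits 1, so not a primitive root.
g = 6: gcd(6, 502) = 2 > 1, not a unit — skip.
g = 7: 7^125 ≡ 1 — hits 1, so not a primitive root.
g = 8: gcd(8, 502) = 2 > 1, not a unit — skip.
g = 9: 9^125 ≡ 1 — hits 1, so not a primitive root.
g = 10: gcd(10, 502) = 2 > 1, not a unit — skip.
g = 11: 11^125 ≡ 501; 11^50 ≡ 219 — none is 1, so 11 is a primitive root.
Hence the least primitive root of 502 is 11.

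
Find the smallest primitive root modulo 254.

φ(254) = φ(2)·φ(127) = 1·126 = 126 = 2 · 3^2 · 7.
g is a primitive root iff g^(126/q) ≢ 1 (mod 254) for each prime q ∈ {2, 3, 7}.
g = 2: gcd(2, 254) = 2 > 1, not a unit — skip.
g = 3: 3^63 ≡ 253; 3^42 ≡ 107; 3^18 ≡ 131 — none is 1, so 3 is a primitive root.
Hence the least primitive root of 254 is 3.

3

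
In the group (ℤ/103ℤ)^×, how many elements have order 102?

32

φ(103) = 103 − 1 = 102 = 2 · 3 · 17.
(Z/103Z)^× is cyclic (|G| = 102); a cyclic group of order m has exactly φ(d) elements of each order d | m, and none otherwise.
102 = 2 · 3 · 17 divides 102, and φ(102) = 32.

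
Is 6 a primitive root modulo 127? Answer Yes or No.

Yes

φ(127) = 127 − 1 = 126 = 2 · 3^2 · 7.
It suffices to check that the order of 6 is not a proper divisor of 126: compute 6^(126/q) for q ∈ {2, 3, 7}.
6^63 ≡ 126 (mod 127)  [q = 2: ≢ 1 ✓]
6^42 ≡ 107 (mod 127)  [q = 3: ≢ 1 ✓]
6^18 ≡ 64 (mod 127)  [q = 7: ≢ 1 ✓]
All checks pass, so 6 has order 126 and is a primitive root modulo 127.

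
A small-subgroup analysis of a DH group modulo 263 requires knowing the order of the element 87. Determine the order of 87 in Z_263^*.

ord(87) | φ(263) = 263 − 1 = 262 = 2 · 131.
Divisors of 262: 1, 2, 131, 262.
Evaluate successive powers at the divisors of 262:
87^1 ≡ 87 (mod 263)
87^2 ≡ 205 (mod 263)
87^131 ≡ 262 (mod 263)
87^262 ≡ 1 (mod 263) ✓
Therefore the multiplicative order of 87 modulo 263 is 262.

262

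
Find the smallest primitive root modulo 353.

φ(353) = 353 − 1 = 352 = 2^5 · 11.
Test candidates g = 2, 3, … against the prime factors q ∈ {2, 11} of φ(353): g is a generator iff g^(352/q) ≢ 1 for every such q.
g = 2: 2^176 ≡ 1 — hits 1, so not a primitive root.
g = 3: 3^176 ≡ 352; 3^32 ≡ 140 — none is 1, so 3 is a primitive root.
Hence the least primitive root of 353 is 3.

3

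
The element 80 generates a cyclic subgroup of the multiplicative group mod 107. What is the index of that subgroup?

The order of 80 must divide φ(107) = 107 − 1 = 106 = 2 · 53.
Divisors of 106: 1, 2, 53, 106.
Evaluate successive powers at the divisors of 106:
80^1 ≡ 80 (mod 107)
80^2 ≡ 87 (mod 107)
80^53 ≡ 106 (mod 107)
80^106 ≡ 1 (mod 107) ✓
So ord_107(80) = 106, hence |⟨80⟩| = 106.
Index = |(Z/107Z)^×| / |⟨80⟩| = 106 / 106 = 1.

1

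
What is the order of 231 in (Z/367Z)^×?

183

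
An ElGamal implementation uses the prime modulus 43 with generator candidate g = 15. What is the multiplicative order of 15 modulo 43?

21

Since 15 ∈ (Z/43Z)^×, its order divides φ(43) = 43 − 1 = 42 = 2 · 3 · 7.
Divisors of 42: 1, 2, 3, 6, 7, 14, 21, 42.
Check 15^d mod 43 for each divisor in increasing order:
15^1 ≡ 15 (mod 43)
15^2 ≡ 10 (mod 43)
15^3 ≡ 21 (mod 43)
15^6 ≡ 11 (mod 43)
15^7 ≡ 36 (mod 43)
15^14 ≡ 6 (mod 43)
15^21 ≡ 1 (mod 43) ✓
The smallest such exponent is 21, so the order of 15 is 21.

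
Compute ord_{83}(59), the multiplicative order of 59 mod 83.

Since 59 ∈ (Z/83Z)^×, its order divides φ(83) = 83 − 1 = 82 = 2 · 41.
Divisors of 82: 1, 2, 41, 82.
Compute 59^d (mod 83) for the divisors d until we hit 1:
59^1 ≡ 59 (mod 83)
59^2 ≡ 78 (mod 83)
59^41 ≡ 1 (mod 83) ✓
Therefore the multiplicative order of 59 modulo 83 is 41.

41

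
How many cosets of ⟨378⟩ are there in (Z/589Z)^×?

By Lagrange's theorem, ord_589(378) divides φ(589) = φ(19·31) = (19−1)·(31−1) = 18·30 = 540 = 2^2 · 3^3 · 5.
Divisors of 540: 1, 2, 3, 4, 5, 6, 9, 10, 12, 15, 18, 20, 27, 30, 36, 45, 54, 60, 90, 108, 135, 180, 270, 540.
Evaluate successive powers at the divisors of 540:
378^1 ≡ 378 (mod 589)
378^2 ≡ 346 (mod 589)
378^3 ≡ 30 (mod 589)
378^4 ≡ 149 (mod 589)
378^5 ≡ 367 (mod 589)
378^6 ≡ 311 (mod 589)
378^9 ≡ 495 (mod 589)
378^10 ≡ 397 (mod 589)
378^12 ≡ 125 (mod 589)
378^15 ≡ 216 (mod 589)
378^18 ≡ 1 (mod 589) ✓
So ord_589(378) = 18, hence |⟨378⟩| = 18.
The index is φ(589) / ord(378) = 540 / 18 = 30.

30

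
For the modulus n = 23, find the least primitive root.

5

φ(23) = 23 − 1 = 22 = 2 · 11.
Test candidates g = 2, 3, … against the prime factors q ∈ {2, 11} of φ(23): g is a generator iff g^(22/q) ≢ 1 for every such q.
g = 2: 2^11 ≡ 1 — hits 1, so not a primitive root.
g = 3: 3^11 ≡ 1 — hits 1, so not a primitive root.
g = 4: 4^11 ≡ 1 — hits 1, so not a primitive root.
g = 5: 5^11 ≡ 22; 5^2 ≡ 2 — none is 1, so 5 is a primitive root.
The smallest primitive root modulo 23 is 5.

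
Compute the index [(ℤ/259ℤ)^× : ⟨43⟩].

54

Since 43 ∈ (Z/259Z)^×, its order divides φ(259) = φ(7·37) = (7−1)·(37−1) = 6·36 = 216 = 2^3 · 3^3.
Divisors of 216: 1, 2, 3, 4, 6, 8, 9, 12, 18, 24, 27, 36, 54, 72, 108, 216.
Evaluate successive powers at the divisors of 216:
43^1 ≡ 43 (mod 259)
43^2 ≡ 36 (mod 259)
43^3 ≡ 253 (mod 259)
43^4 ≡ 1 (mod 259) ✓
Thus |⟨43⟩| = ord(43) = 4.
The index is φ(259) / ord(43) = 216 / 4 = 54.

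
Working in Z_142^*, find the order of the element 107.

35

ord(107) | φ(142) = φ(2)·φ(71) = 1·70 = 70 = 2 · 5 · 7.
Divisors of 70: 1, 2, 5, 7, 10, 14, 35, 70.
Compute 107^d (mod 142) for the divisors d until we hit 1:
107^1 ≡ 107 (mod 142)
107^2 ≡ 89 (mod 142)
107^5 ≡ 91 (mod 142)
107^7 ≡ 5 (mod 142)
107^10 ≡ 45 (mod 142)
107^14 ≡ 25 (mod 142)
107^35 ≡ 1 (mod 142) ✓
So ord_142(107) = 35.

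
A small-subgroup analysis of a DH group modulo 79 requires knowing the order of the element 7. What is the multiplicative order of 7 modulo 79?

78

ord(7) | φ(79) = 79 − 1 = 78 = 2 · 3 · 13.
Divisors of 78: 1, 2, 3, 6, 13, 26, 39, 78.
Evaluate successive powers at the divisors of 78:
7^1 ≡ 7 (mod 79)
7^2 ≡ 49 (mod 79)
7^3 ≡ 27 (mod 79)
7^6 ≡ 18 (mod 79)
7^13 ≡ 56 (mod 79)
7^26 ≡ 55 (mod 79)
7^39 ≡ 78 (mod 79)
7^78 ≡ 1 (mod 79) ✓
So ord_79(7) = 78.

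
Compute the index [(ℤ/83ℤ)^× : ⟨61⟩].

By Lagrange's theorem, ord_83(61) divides φ(83) = 83 − 1 = 82 = 2 · 41.
Divisors of 82: 1, 2, 41, 82.
Compute 61^d (mod 83) for the divisors d until we hit 1:
61^1 ≡ 61
61^2 ≡ 69
61^41 ≡ 1
So ord_83(61) = 41, hence |⟨61⟩| = 41.
[(Z/83Z)^× : ⟨61⟩] = 82/41 = 2.

2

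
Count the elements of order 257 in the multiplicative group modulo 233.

0

φ(233) = 233 − 1 = 232 = 2^3 · 29.
Since (Z/233Z)^× is cyclic of order 232, the number of elements of order d is φ(d) when d | 232 and 0 otherwise.
Here 232 is not a multiple of 257, so there are no elements of order 257.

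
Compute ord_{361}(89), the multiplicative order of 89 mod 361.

The order of 89 must divide φ(361) = φ(19^2) = 19·(19−1) = 342 = 2 · 3^2 · 19.
Divisors of 342: 1, 2, 3, 6, 9, 18, 19, 38, 57, 114, 171, 342.
Check 89^d mod 361 for each divisor in increasing order:
89^1 ≡ 89 (mod 361)
89^2 ≡ 340 (mod 361)
89^3 ≡ 297 (mod 361)
89^6 ≡ 125 (mod 361)
89^9 ≡ 303 (mod 361)
89^18 ≡ 115 (mod 361)
89^19 ≡ 127 (mod 361)
89^38 ≡ 245 (mod 361)
89^57 ≡ 69 (mod 361)
89^114 ≡ 68 (mod 361)
89^171 ≡ 360 (mod 361)
89^342 ≡ 1 (mod 361) ✓
Hence ord(89) = 342.

342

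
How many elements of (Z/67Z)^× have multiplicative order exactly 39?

0

φ(67) = 67 − 1 = 66 = 2 · 3 · 11.
Since (Z/67Z)^× is cyclic of order 66, the number of elements of order d is φ(d) when d | 66 and 0 otherwise.
Since 39 ∤ 66, the count is 0.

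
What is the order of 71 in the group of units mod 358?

178

By Lagrange's theorem, ord_358(71) divides φ(358) = φ(2)·φ(179) = 1·178 = 178 = 2 · 89.
Divisors of 178: 1, 2, 89, 178.
Check 71^d mod 358 for each divisor in increasing order:
71^1 ≡ 71
71^2 ≡ 29
71^89 ≡ 357
71^178 ≡ 1
So ord_358(71) = 178.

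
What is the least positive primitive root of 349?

2

φ(349) = 349 − 1 = 348 = 2^2 · 3 · 29.
g is a primitive root iff g^(348/q) ≢ 1 (mod 349) for each prime q ∈ {2, 3, 29}.
g = 2: 2^174 ≡ 348; 2^116 ≡ 226; 2^12 ≡ 257 — none is 1, so 2 is a primitive root.
So 2 is the smallest generator of (Z/349Z)^×.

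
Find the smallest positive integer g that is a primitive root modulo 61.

2

φ(61) = 61 − 1 = 60 = 2^2 · 3 · 5.
g is a primitive root iff g^(60/q) ≢ 1 (mod 61) for each prime q ∈ {2, 3, 5}.
g = 2: 2^30 ≡ 60; 2^20 ≡ 47; 2^12 ≡ 9 — none is 1, so 2 is a primitive root.
The smallest primitive root modulo 61 is 2.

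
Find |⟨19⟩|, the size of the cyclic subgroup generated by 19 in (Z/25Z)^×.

10

By Lagrange's theorem, ord_25(19) divides φ(25) = φ(5^2) = 5·(5−1) = 20 = 2^2 · 5.
Divisors of 20: 1, 2, 4, 5, 10, 20.
Check 19^d mod 25 for each divisor in increasing order:
19^1 ≡ 19 (mod 25)
19^2 ≡ 11 (mod 25)
19^4 ≡ 21 (mod 25)
19^5 ≡ 24 (mod 25)
19^10 ≡ 1 (mod 25) ✓
Therefore the multiplicative order of 19 modulo 25 is 10.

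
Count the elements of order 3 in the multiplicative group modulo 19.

2

φ(19) = 19 − 1 = 18 = 2 · 3^2.
In a cyclic group of order 18, there are φ(d) elements of order d for each divisor d of 18, and zero for non-divisors.
3 | 18, and φ(3) = 3 − 1 = 2.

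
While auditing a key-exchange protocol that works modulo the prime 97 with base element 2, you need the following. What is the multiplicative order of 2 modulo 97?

The order of 2 must divide φ(97) = 97 − 1 = 96 = 2^5 · 3.
Divisors of 96: 1, 2, 3, 4, 6, 8, 12, 16, 24, 32, 48, 96.
Evaluate successive powers at the divisors of 96:
2^1 ≡ 2 (mod 97)
2^2 ≡ 4 (mod 97)
2^3 ≡ 8 (mod 97)
2^4 ≡ 16 (mod 97)
2^6 ≡ 64 (mod 97)
2^8 ≡ 62 (mod 97)
2^12 ≡ 22 (mod 97)
2^16 ≡ 61 (mod 97)
2^24 ≡ 96 (mod 97)
2^32 ≡ 35 (mod 97)
2^48 ≡ 1 (mod 97) ✓
So ord_97(2) = 48.

48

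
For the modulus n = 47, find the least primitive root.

5

φ(47) = 47 − 1 = 46 = 2 · 23.
g is a primitive root iff g^(46/q) ≢ 1 (mod 47) for each prime q ∈ {2, 23}.
g = 2: 2^23 ≡ 1 — hits 1, so not a primitive root.
g = 3: 3^23 ≡ 1 — hits 1, so not a primitive root.
g = 4: 4^23 ≡ 1 — hits 1, so not a primitive root.
g = 5: 5^23 ≡ 46; 5^2 ≡ 25 — none is 1, so 5 is a primitive root.
So 5 is the smallest generator of (Z/47Z)^×.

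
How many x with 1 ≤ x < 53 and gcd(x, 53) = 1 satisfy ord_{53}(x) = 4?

2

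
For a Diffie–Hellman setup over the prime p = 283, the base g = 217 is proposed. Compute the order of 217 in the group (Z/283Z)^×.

The order of 217 must divide φ(283) = 283 − 1 = 282 = 2 · 3 · 47.
Divisors of 282: 1, 2, 3, 6, 47, 94, 141, 282.
Compute 217^d (mod 283) for the divisors d until we hit 1:
217^1 ≡ 217 (mod 283)
217^2 ≡ 111 (mod 283)
217^3 ≡ 32 (mod 283)
217^6 ≡ 175 (mod 283)
217^47 ≡ 282 (mod 283)
217^94 ≡ 1 (mod 283) ✓
The smallest such exponent is 94, so the order of 217 is 94.

94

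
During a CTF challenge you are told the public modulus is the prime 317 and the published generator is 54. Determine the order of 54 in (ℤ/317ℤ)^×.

Since 54 ∈ (Z/317Z)^×, its order divides φ(317) = 317 − 1 = 316 = 2^2 · 79.
Divisors of 316: 1, 2, 4, 79, 158, 316.
Test each divisor d:
54^1 ≡ 54
54^2 ≡ 63
54^4 ≡ 165
54^79 ≡ 1
The smallest such exponent is 79, so the order of 54 is 79.

79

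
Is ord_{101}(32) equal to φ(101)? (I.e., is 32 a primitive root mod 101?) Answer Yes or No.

No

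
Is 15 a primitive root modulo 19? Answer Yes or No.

φ(19) = 19 − 1 = 18 = 2 · 3^2.
Test 15^(18/q) mod 19 for each prime factor q of 18:
15^9 ≡ 18 (mod 19)  [q = 2: ≢ 1 ✓]
15^6 ≡ 11 (mod 19)  [q = 3: ≢ 1 ✓]
Every test exponent gives a nontrivial residue, hence 15 generates the full group.

Yes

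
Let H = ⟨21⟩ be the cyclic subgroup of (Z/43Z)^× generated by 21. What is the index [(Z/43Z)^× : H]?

6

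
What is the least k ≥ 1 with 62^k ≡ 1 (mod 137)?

ord(62) | φ(137) = 137 − 1 = 136 = 2^3 · 17.
Divisors of 136: 1, 2, 4, 8, 17, 34, 68, 136.
Compute 62^d (mod 137) for the divisors d until we hit 1:
62^1 ≡ 62 (mod 137)
62^2 ≡ 8 (mod 137)
62^4 ≡ 64 (mod 137)
62^8 ≡ 123 (mod 137)
62^17 ≡ 96 (mod 137)
62^34 ≡ 37 (mod 137)
62^68 ≡ 136 (mod 137)
62^136 ≡ 1 (mod 137) ✓
So ord_137(62) = 136.

136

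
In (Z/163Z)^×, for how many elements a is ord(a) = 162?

54

φ(163) = 163 − 1 = 162 = 2 · 3^4.
(Z/163Z)^× is cyclic (|G| = 162); a cyclic group of order m has exactly φ(d) elements of each order d | m, and none otherwise.
162 = 2 · 3^4 divides 162, and φ(162) = 54.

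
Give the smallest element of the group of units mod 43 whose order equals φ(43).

3

φ(43) = 43 − 1 = 42 = 2 · 3 · 7.
Test candidates g = 2, 3, … against the prime factors q ∈ {2, 3, 7} of φ(43): g is a generator iff g^(42/q) ≢ 1 for every such q.
g = 2: 2^21 ≡ 42; 2^14 ≡ 1 — hits 1, so not a primitive root.
g = 3: 3^21 ≡ 42; 3^14 ≡ 36; 3^6 ≡ 41 — none is 1, so 3 is a primitive root.
So 3 is the smallest generator of (Z/43Z)^×.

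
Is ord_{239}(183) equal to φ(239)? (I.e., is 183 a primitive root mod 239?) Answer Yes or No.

No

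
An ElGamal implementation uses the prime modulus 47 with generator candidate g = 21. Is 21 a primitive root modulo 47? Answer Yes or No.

No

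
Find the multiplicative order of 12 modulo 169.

26

ord(12) | φ(169) = φ(13^2) = 13·(13−1) = 156 = 2^2 · 3 · 13.
Divisors of 156: 1, 2, 3, 4, 6, 12, 13, 26, 39, 52, 78, 156.
Evaluate successive powers at the divisors of 156:
12^1 ≡ 12
12^2 ≡ 144
12^3 ≡ 38
12^4 ≡ 118
12^6 ≡ 92
12^12 ≡ 14
12^13 ≡ 168
12^26 ≡ 1
The smallest such exponent is 26, so the order of 12 is 26.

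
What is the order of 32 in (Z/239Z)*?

By Lagrange's theorem, ord_239(32) divides φ(239) = 239 − 1 = 238 = 2 · 7 · 17.
Divisors of 238: 1, 2, 7, 14, 17, 34, 119, 238.
Check 32^d mod 239 for each divisor in increasing order:
32^1 ≡ 32 (mod 239)
32^2 ≡ 68 (mod 239)
32^7 ≡ 163 (mod 239)
32^14 ≡ 40 (mod 239)
32^17 ≡ 44 (mod 239)
32^34 ≡ 24 (mod 239)
32^119 ≡ 1 (mod 239) ✓
Hence ord(32) = 119.

119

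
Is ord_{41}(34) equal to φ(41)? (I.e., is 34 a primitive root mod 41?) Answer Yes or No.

Yes

φ(41) = 41 − 1 = 40 = 2^3 · 5.
An element g generates (Z/41Z)^× iff g^(40/q) ≢ 1 (mod 41) for each prime q ∈ {2, 5}.
34^20 ≡ 40 (mod 41)  [q = 2: ≢ 1 ✓]
34^8 ≡ 37 (mod 41)  [q = 5: ≢ 1 ✓]
None equal 1, so ord_41(34) = 40: 34 is a primitive root.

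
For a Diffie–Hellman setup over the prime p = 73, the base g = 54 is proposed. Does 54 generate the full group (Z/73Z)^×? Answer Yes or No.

No

φ(73) = 73 − 1 = 72 = 2^3 · 3^2.
It suffices to check that the order of 54 is not a proper divisor of 72: compute 54^(72/q) for q ∈ {2, 3}.
54^36 ≡ 1 (mod 73)  [q = 2: ≡ 1 ✗]
54^24 ≡ 64 (mod 73)  [q = 3: ≢ 1 ✓]
The check at q = 2 fails, so 54 generates a proper subgroup.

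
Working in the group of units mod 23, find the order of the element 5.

By Lagrange's theorem, ord_23(5) divides φ(23) = 23 − 1 = 22 = 2 · 11.
Divisors of 22: 1, 2, 11, 22.
Evaluate successive powers at the divisors of 22:
5^1 ≡ 5
5^2 ≡ 2
5^11 ≡ 22
5^22 ≡ 1
The smallest such exponent is 22, so the order of 5 is 22.

22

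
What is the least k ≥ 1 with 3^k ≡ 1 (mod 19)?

18

Since 3 ∈ (Z/19Z)^×, its order divides φ(19) = 19 − 1 = 18 = 2 · 3^2.
Divisors of 18: 1, 2, 3, 6, 9, 18.
Check 3^d mod 19 for each divisor in increasing order:
3^1 ≡ 3 (mod 19)
3^2 ≡ 9 (mod 19)
3^3 ≡ 8 (mod 19)
3^6 ≡ 7 (mod 19)
3^9 ≡ 18 (mod 19)
3^18 ≡ 1 (mod 19) ✓
Therefore the multiplicative order of 3 modulo 19 is 18.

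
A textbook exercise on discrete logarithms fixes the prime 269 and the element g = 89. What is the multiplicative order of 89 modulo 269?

ord(89) | φ(269) = 269 − 1 = 268 = 2^2 · 67.
Divisors of 268: 1, 2, 4, 67, 134, 268.
Test each divisor d:
89^1 ≡ 89 (mod 269)
89^2 ≡ 120 (mod 269)
89^4 ≡ 143 (mod 269)
89^67 ≡ 268 (mod 269)
89^134 ≡ 1 (mod 269) ✓
The smallest such exponent is 134, so the order of 89 is 134.

134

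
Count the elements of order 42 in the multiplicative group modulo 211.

12

φ(211) = 211 − 1 = 210 = 2 · 3 · 5 · 7.
In a cyclic group of order 210, there are φ(d) elements of order d for each divisor d of 210, and zero for non-divisors.
42 = 2 · 3 · 7 divides 210, and φ(42) = 12.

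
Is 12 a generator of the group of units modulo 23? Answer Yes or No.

No

φ(23) = 23 − 1 = 22 = 2 · 11.
An element g generates (Z/23Z)^× iff g^(22/q) ≢ 1 (mod 23) for each prime q ∈ {2, 11}.
12^11 ≡ 1 (mod 23)  [q = 2: ≡ 1 ✗]
12^2 ≡ 6 (mod 23)  [q = 11: ≢ 1 ✓]
Since 12^11 ≡ 1, the order of 12 divides 11 < 22, so 12 is not a primitive root.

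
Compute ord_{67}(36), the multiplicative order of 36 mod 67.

Since 36 ∈ (Z/67Z)^×, its order divides φ(67) = 67 − 1 = 66 = 2 · 3 · 11.
Divisors of 66: 1, 2, 3, 6, 11, 22, 33, 66.
Check 36^d mod 67 for each divisor in increasing order:
36^1 ≡ 36 (mod 67)
36^2 ≡ 23 (mod 67)
36^3 ≡ 24 (mod 67)
36^6 ≡ 40 (mod 67)
36^11 ≡ 37 (mod 67)
36^22 ≡ 29 (mod 67)
36^33 ≡ 1 (mod 67) ✓
Therefore the multiplicative order of 36 modulo 67 is 33.

33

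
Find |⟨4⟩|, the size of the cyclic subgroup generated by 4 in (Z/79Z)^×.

ord(4) | φ(79) = 79 − 1 = 78 = 2 · 3 · 13.
Divisors of 78: 1, 2, 3, 6, 13, 26, 39, 78.
Check 4^d mod 79 for each divisor in increasing order:
4^1 ≡ 4 (mod 79)
4^2 ≡ 16 (mod 79)
4^3 ≡ 64 (mod 79)
4^6 ≡ 67 (mod 79)
4^13 ≡ 23 (mod 79)
4^26 ≡ 55 (mod 79)
4^39 ≡ 1 (mod 79) ✓
So ord_79(4) = 39.

39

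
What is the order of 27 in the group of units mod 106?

52

By Lagrange's theorem, ord_106(27) divides φ(106) = φ(2)·φ(53) = 1·52 = 52 = 2^2 · 13.
Divisors of 52: 1, 2, 4, 13, 26, 52.
Test each divisor d:
27^1 ≡ 27 (mod 106)
27^2 ≡ 93 (mod 106)
27^4 ≡ 63 (mod 106)
27^13 ≡ 23 (mod 106)
27^26 ≡ 105 (mod 106)
27^52 ≡ 1 (mod 106) ✓
Therefore the multiplicative order of 27 modulo 106 is 52.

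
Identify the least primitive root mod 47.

5

φ(47) = 47 − 1 = 46 = 2 · 23.
Test candidates g = 2, 3, … against the prime factors q ∈ {2, 23} of φ(47): g is a generator iff g^(46/q) ≢ 1 for every such q.
g = 2: 2^23 ≡ 1 — hits 1, so not a primitive root.
g = 3: 3^23 ≡ 1 — hits 1, so not a primitive root.
g = 4: 4^23 ≡ 1 — hits 1, so not a primitive root.
g = 5: 5^23 ≡ 46; 5^2 ≡ 25 — none is 1, so 5 is a primitive root.
Hence the least primitive root of 47 is 5.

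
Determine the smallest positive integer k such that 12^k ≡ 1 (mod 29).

4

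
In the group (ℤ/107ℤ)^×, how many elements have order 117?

φ(107) = 107 − 1 = 106 = 2 · 53.
Since (Z/107Z)^× is cyclic of order 106, the number of elements of order d is φ(d) when d | 106 and 0 otherwise.
117 does not divide 106, so no element of (Z/107Z)^× has order 117.

0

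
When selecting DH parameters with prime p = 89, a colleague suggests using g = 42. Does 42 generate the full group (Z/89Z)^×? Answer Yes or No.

No

φ(89) = 89 − 1 = 88 = 2^3 · 11.
It suffices to check that the order of 42 is not a proper divisor of 88: compute 42^(88/q) for q ∈ {2, 11}.
42^44 ≡ 1 (mod 89)  [q = 2: ≡ 1 ✗]
42^8 ≡ 32 (mod 89)  [q = 11: ≢ 1 ✓]
42^44 ≡ 1 shows ord(42) | 44, strictly less than φ(89); not a primitive root.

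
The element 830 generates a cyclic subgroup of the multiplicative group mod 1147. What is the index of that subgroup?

12

The order of 830 must divide φ(1147) = φ(31·37) = (31−1)·(37−1) = 30·36 = 1080 = 2^3 · 3^3 · 5.
Divisors of 1080: 1, 2, 3, 4, 5, 6, 8, 9, 10, 12, 15, 18, 20, 24, 27, 30, 36, 40, 45, 54, 60, 72, 90, 108, 120, 135, 180, 216, 270, 360, 540, 1080.
Check 830^d mod 1147 for each divisor in increasing order:
830^1 ≡ 830
830^2 ≡ 700
830^3 ≡ 618
830^4 ≡ 231
830^5 ≡ 181
830^6 ≡ 1120
830^8 ≡ 599
830^9 ≡ 519
830^10 ≡ 645
830^12 ≡ 729
830^15 ≡ 898
830^18 ≡ 963
830^20 ≡ 811
830^24 ≡ 380
830^27 ≡ 852
830^30 ≡ 63
830^36 ≡ 593
830^40 ≡ 490
830^45 ≡ 371
830^54 ≡ 1000
830^60 ≡ 528
830^72 ≡ 667
830^90 ≡ 1
Thus |⟨830⟩| = ord(830) = 90.
The index is φ(1147) / ord(830) = 1080 / 90 = 12.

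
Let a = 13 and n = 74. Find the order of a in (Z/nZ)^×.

36

By Lagrange's theorem, ord_74(13) divides φ(74) = φ(2)·φ(37) = 1·36 = 36 = 2^2 · 3^2.
Divisors of 36: 1, 2, 3, 4, 6, 9, 12, 18, 36.
Compute 13^d (mod 74) for the divisors d until we hit 1:
13^1 ≡ 13 (mod 74)
13^2 ≡ 21 (mod 74)
13^3 ≡ 51 (mod 74)
13^4 ≡ 71 (mod 74)
13^6 ≡ 11 (mod 74)
13^9 ≡ 43 (mod 74)
13^12 ≡ 47 (mod 74)
13^18 ≡ 73 (mod 74)
13^36 ≡ 1 (mod 74) ✓
Hence ord(13) = 36.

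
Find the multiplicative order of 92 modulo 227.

113

By Lagrange's theorem, ord_227(92) divides φ(227) = 227 − 1 = 226 = 2 · 113.
Divisors of 226: 1, 2, 113, 226.
Check 92^d mod 227 for each divisor in increasing order:
92^1 ≡ 92
92^2 ≡ 65
92^113 ≡ 1
Hence ord(92) = 113.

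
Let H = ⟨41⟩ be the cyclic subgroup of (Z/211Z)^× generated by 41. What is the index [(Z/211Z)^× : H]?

1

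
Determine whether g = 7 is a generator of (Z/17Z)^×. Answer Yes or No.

Yes

φ(17) = 17 − 1 = 16 = 2^4.
An element g generates (Z/17Z)^× iff g^(16/q) ≢ 1 (mod 17) for each prime q ∈ {2}.
7^8 ≡ 16 (mod 17)  [q = 2: ≢ 1 ✓]
Every test exponent gives a nontrivial residue, hence 7 generates the full group.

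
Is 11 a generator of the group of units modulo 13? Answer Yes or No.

Yes

φ(13) = 13 − 1 = 12 = 2^2 · 3.
Test 11^(12/q) mod 13 for each prime factor q of 12:
11^6 ≡ 12 (mod 13)  [q = 2: ≢ 1 ✓]
11^4 ≡ 3 (mod 13)  [q = 3: ≢ 1 ✓]
All checks pass, so 11 has order 12 and is a primitive root modulo 13.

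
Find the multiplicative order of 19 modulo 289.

By Lagrange's theorem, ord_289(19) divides φ(289) = φ(17^2) = 17·(17−1) = 272 = 2^4 · 17.
Divisors of 272: 1, 2, 4, 8, 16, 17, 34, 68, 136, 272.
Evaluate successive powers at the divisors of 272:
19^1 ≡ 19
19^2 ≡ 72
19^4 ≡ 271
19^8 ≡ 35
19^16 ≡ 69
19^17 ≡ 155
19^34 ≡ 38
19^68 ≡ 288
19^136 ≡ 1
The smallest such exponent is 136, so the order of 19 is 136.

136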